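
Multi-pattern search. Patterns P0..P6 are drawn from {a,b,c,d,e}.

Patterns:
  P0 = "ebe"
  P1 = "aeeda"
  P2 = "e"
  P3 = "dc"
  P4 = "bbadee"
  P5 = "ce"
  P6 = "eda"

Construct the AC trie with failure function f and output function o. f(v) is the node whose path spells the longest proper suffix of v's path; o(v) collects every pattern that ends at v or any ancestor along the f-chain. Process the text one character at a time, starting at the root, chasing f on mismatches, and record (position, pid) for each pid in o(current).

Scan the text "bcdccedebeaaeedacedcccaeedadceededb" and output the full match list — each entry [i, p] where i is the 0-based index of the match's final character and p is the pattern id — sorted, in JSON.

Build automaton:
Trie (insert patterns):
  n0 'ε': a→4 b→11 c→17 d→9 e→1
  n1 'e': b→2 d→19  ←P2
  n2 'eb': e→3
  n3 'ebe': ·  ←P0
  n4 'a': e→5
  n5 'ae': e→6
  n6 'aee': d→7
  n7 'aeed': a→8
  n8 'aeeda': ·  ←P1
  n9 'd': c→10
  n10 'dc': ·  ←P3
  n11 'b': b→12
  n12 'bb': a→13
  n13 'bba': d→14
  n14 'bbad': e→15
  n15 'bbade': e→16
  n16 'bbadee': ·  ←P4
  n17 'c': e→18
  n18 'ce': ·  ←P5
  n19 'ed': a→20
  n20 'eda': ·  ←P6

Failure links (BFS by depth):
  fail(1) 'e': from fail(0)=0 chase 'e': 0 ⇒ 0;  out={2}∪out(0)={2}
  fail(4) 'a': from fail(0)=0 chase 'a': 0 ⇒ 0;  out=∅∪out(0)=∅
  fail(9) 'd': from fail(0)=0 chase 'd': 0 ⇒ 0;  out=∅∪out(0)=∅
  fail(11) 'b': from fail(0)=0 chase 'b': 0 ⇒ 0;  out=∅∪out(0)=∅
  fail(17) 'c': from fail(0)=0 chase 'c': 0 ⇒ 0;  out=∅∪out(0)=∅
  fail(2) 'eb': from fail(1)=0 chase 'b': 0 ⇒ 11;  out=∅∪out(11)=∅
  fail(5) 'ae': from fail(4)=0 chase 'e': 0 ⇒ 1;  out=∅∪out(1)={2}
  fail(10) 'dc': from fail(9)=0 chase 'c': 0 ⇒ 17;  out={3}∪out(17)={3}
  fail(12) 'bb': from fail(11)=0 chase 'b': 0 ⇒ 11;  out=∅∪out(11)=∅
  fail(18) 'ce': from fail(17)=0 chase 'e': 0 ⇒ 1;  out={5}∪out(1)={2,5}
  fail(19) 'ed': from fail(1)=0 chase 'd': 0 ⇒ 9;  out=∅∪out(9)=∅
  fail(3) 'ebe': from fail(2)=11 chase 'e': 11→0 ⇒ 1;  out={0}∪out(1)={0,2}
  fail(6) 'aee': from fail(5)=1 chase 'e': 1→0 ⇒ 1;  out=∅∪out(1)={2}
  fail(13) 'bba': from fail(12)=11 chase 'a': 11→0 ⇒ 4;  out=∅∪out(4)=∅
  fail(20) 'eda': from fail(19)=9 chase 'a': 9→0 ⇒ 4;  out={6}∪out(4)={6}
  fail(7) 'aeed': from fail(6)=1 chase 'd': 1 ⇒ 19;  out=∅∪out(19)=∅
  fail(14) 'bbad': from fail(13)=4 chase 'd': 4→0 ⇒ 9;  out=∅∪out(9)=∅
  fail(8) 'aeeda': from fail(7)=19 chase 'a': 19 ⇒ 20;  out={1}∪out(20)={1,6}
  fail(15) 'bbade': from fail(14)=9 chase 'e': 9→0 ⇒ 1;  out=∅∪out(1)={2}
  fail(16) 'bbadee': from fail(15)=1 chase 'e': 1→0 ⇒ 1;  out={4}∪out(1)={2,4}

Scan:
i=0 'b': node 0→11
i=1 'c': node 11→17 ·f
i=2 'd': node 17→9 ·f
i=3 'c': node 9→10  emit P3@[2:3]
i=4 'c': node 10→17 ·f
i=5 'e': node 17→18  emit P2@[5:5],P5@[4:5]
i=6 'd': node 18→19 ·f
i=7 'e': node 19→1 ·f  emit P2@[7:7]
i=8 'b': node 1→2
i=9 'e': node 2→3  emit P0@[7:9],P2@[9:9]
i=10 'a': node 3→4 ·f
i=11 'a': node 4→4 ·f
i=12 'e': node 4→5  emit P2@[12:12]
i=13 'e': node 5→6  emit P2@[13:13]
i=14 'd': node 6→7
i=15 'a': node 7→8  emit P1@[11:15],P6@[13:15]
i=16 'c': node 8→17 ·f
i=17 'e': node 17→18  emit P2@[17:17],P5@[16:17]
i=18 'd': node 18→19 ·f
i=19 'c': node 19→10 ·f  emit P3@[18:19]
i=20 'c': node 10→17 ·f
i=21 'c': node 17→17 ·f
i=22 'a': node 17→4 ·f
i=23 'e': node 4→5  emit P2@[23:23]
i=24 'e': node 5→6  emit P2@[24:24]
i=25 'd': node 6→7
i=26 'a': node 7→8  emit P1@[22:26],P6@[24:26]
i=27 'd': node 8→9 ·f
i=28 'c': node 9→10  emit P3@[27:28]
i=29 'e': node 10→18 ·f  emit P2@[29:29],P5@[28:29]
i=30 'e': node 18→1 ·f  emit P2@[30:30]
i=31 'd': node 1→19
i=32 'e': node 19→1 ·f  emit P2@[32:32]
i=33 'd': node 1→19
i=34 'b': node 19→11 ·f

All matches (sorted): [[3,3],[5,2],[5,5],[7,2],[9,0],[9,2],[12,2],[13,2],[15,1],[15,6],[17,2],[17,5],[19,3],[23,2],[24,2],[26,1],[26,6],[28,3],[29,2],[29,5],[30,2],[32,2]]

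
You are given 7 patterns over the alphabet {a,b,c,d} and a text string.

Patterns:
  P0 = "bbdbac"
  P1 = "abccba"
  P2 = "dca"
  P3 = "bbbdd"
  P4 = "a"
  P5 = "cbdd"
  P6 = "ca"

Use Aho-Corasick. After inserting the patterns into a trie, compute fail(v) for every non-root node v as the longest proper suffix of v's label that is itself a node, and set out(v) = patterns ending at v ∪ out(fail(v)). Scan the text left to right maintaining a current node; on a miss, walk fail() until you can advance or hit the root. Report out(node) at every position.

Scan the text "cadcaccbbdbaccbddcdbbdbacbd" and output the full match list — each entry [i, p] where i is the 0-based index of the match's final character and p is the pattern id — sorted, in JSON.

Construct AC machine:
Trie (insert patterns):
  n0 'ε': a→7 b→1 c→19 d→13
  n1 'b': b→2
  n2 'bb': b→16 d→3
  n3 'bbd': b→4
  n4 'bbdb': a→5
  n5 'bbdba': c→6
  n6 'bbdbac': ·  [P0 ends]
  n7 'a': b→8  [P4 ends]
  n8 'ab': c→9
  n9 'abc': c→10
  n10 'abcc': b→11
  n11 'abccb': a→12
  n12 'abccba': ·  [P1 ends]
  n13 'd': c→14
  n14 'dc': a→15
  n15 'dca': ·  [P2 ends]
  n16 'bbb': d→17
  n17 'bbbd': d→18
  n18 'bbbdd': ·  [P3 ends]
  n19 'c': a→23 b→20
  n20 'cb': d→21
  n21 'cbd': d→22
  n22 'cbdd': ·  [P5 ends]
  n23 'ca': ·  [P6 ends]

BFS fail/out derivation:
  n1('b'): parent n0 fail=0; on 'b' 0 → fail=0;  out ∅∪∅=∅
  n7('a'): parent n0 fail=0; on 'a' 0 → fail=0;  out {4}∪∅={4}
  n13('d'): parent n0 fail=0; on 'd' 0 → fail=0;  out ∅∪∅=∅
  n19('c'): parent n0 fail=0; on 'c' 0 → fail=0;  out ∅∪∅=∅
  n2('bb'): parent n1 fail=0; on 'b' 0 → fail=1;  out ∅∪∅=∅
  n8('ab'): parent n7 fail=0; on 'b' 0 → fail=1;  out ∅∪∅=∅
  n14('dc'): parent n13 fail=0; on 'c' 0 → fail=19;  out ∅∪∅=∅
  n20('cb'): parent n19 fail=0; on 'b' 0 → fail=1;  out ∅∪∅=∅
  n23('ca'): parent n19 fail=0; on 'a' 0 → fail=7;  out {6}∪{4}={4,6}
  n3('bbd'): parent n2 fail=1; on 'd' 1→0 → fail=13;  out ∅∪∅=∅
  n9('abc'): parent n8 fail=1; on 'c' 1→0 → fail=19;  out ∅∪∅=∅
  n15('dca'): parent n14 fail=19; on 'a' 19 → fail=23;  out {2}∪{4,6}={2,4,6}
  n16('bbb'): parent n2 fail=1; on 'b' 1 → fail=2;  out ∅∪∅=∅
  n21('cbd'): parent n20 fail=1; on 'd' 1→0 → fail=13;  out ∅∪∅=∅
  n4('bbdb'): parent n3 fail=13; on 'b' 13→0 → fail=1;  out ∅∪∅=∅
  n10('abcc'): parent n9 fail=19; on 'c' 19→0 → fail=19;  out ∅∪∅=∅
  n17('bbbd'): parent n16 fail=2; on 'd' 2 → fail=3;  out ∅∪∅=∅
  n22('cbdd'): parent n21 fail=13; on 'd' 13→0 → fail=13;  out {5}∪∅={5}
  n5('bbdba'): parent n4 fail=1; on 'a' 1→0 → fail=7;  out ∅∪{4}={4}
  n11('abccb'): parent n10 fail=19; on 'b' 19 → fail=20;  out ∅∪∅=∅
  n18('bbbdd'): parent n17 fail=3; on 'd' 3→13→0 → fail=13;  out {3}∪∅={3}
  n6('bbdbac'): parent n5 fail=7; on 'c' 7→0 → fail=19;  out {0}∪∅={0}
  n12('abccba'): parent n11 fail=20; on 'a' 20→1→0 → fail=7;  out {1}∪{4}={1,4}

Text stream:
pos 0 'c': at 19
pos 1 'a': at 23  emit P4@[1:1],P6@[0:1]
pos 2 'd': at 13 (via fail)
pos 3 'c': at 14
pos 4 'a': at 15  emit P2@[2:4],P4@[4:4],P6@[3:4]
pos 5 'c': at 19 (via fail)
pos 6 'c': at 19 (via fail)
pos 7 'b': at 20
pos 8 'b': at 2 (via fail)
pos 9 'd': at 3
pos 10 'b': at 4
pos 11 'a': at 5  emit P4@[11:11]
pos 12 'c': at 6  emit P0@[7:12]
pos 13 'c': at 19 (via fail)
pos 14 'b': at 20
pos 15 'd': at 21
pos 16 'd': at 22  emit P5@[13:16]
pos 17 'c': at 14 (via fail)
pos 18 'd': at 13 (via fail)
pos 19 'b': at 1 (via fail)
pos 20 'b': at 2
pos 21 'd': at 3
pos 22 'b': at 4
pos 23 'a': at 5  emit P4@[23:23]
pos 24 'c': at 6  emit P0@[19:24]
pos 25 'b': at 20 (via fail)
pos 26 'd': at 21

Result: [[1,4],[1,6],[4,2],[4,4],[4,6],[11,4],[12,0],[16,5],[23,4],[24,0]]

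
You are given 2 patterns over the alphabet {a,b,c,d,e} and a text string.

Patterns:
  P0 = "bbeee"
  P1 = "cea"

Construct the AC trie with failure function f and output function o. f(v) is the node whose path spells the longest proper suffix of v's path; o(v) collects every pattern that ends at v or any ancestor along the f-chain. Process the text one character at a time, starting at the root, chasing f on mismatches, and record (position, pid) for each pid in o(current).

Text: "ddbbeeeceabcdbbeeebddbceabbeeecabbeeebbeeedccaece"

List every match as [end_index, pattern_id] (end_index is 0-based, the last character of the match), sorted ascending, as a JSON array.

Construct AC machine:
Trie (insert patterns):
  n0 'ε': b→1 c→6
  n1 'b': b→2
  n2 'bb': e→3
  n3 'bbe': e→4
  n4 'bbee': e→5
  n5 'bbeee': ·  ←P0
  n6 'c': e→7
  n7 'ce': a→8
  n8 'cea': ·  ←P1

Failure links (BFS by depth):
  n1('b'): parent n0 fail=0; on 'b' 0 → fail=0;  out ∅∪∅=∅
  n6('c'): parent n0 fail=0; on 'c' 0 → fail=0;  out ∅∪∅=∅
  n2('bb'): parent n1 fail=0; on 'b' 0 → fail=1;  out ∅∪∅=∅
  n7('ce'): parent n6 fail=0; on 'e' 0 → fail=0;  out ∅∪∅=∅
  n3('bbe'): parent n2 fail=1; on 'e' 1→0 → fail=0;  out ∅∪∅=∅
  n8('cea'): parent n7 fail=0; on 'a' 0 → fail=0;  out {1}∪∅={1}
  n4('bbee'): parent n3 fail=0; on 'e' 0 → fail=0;  out ∅∪∅=∅
  n5('bbeee'): parent n4 fail=0; on 'e' 0 → fail=0;  out {0}∪∅={0}

Text stream:
i=0 'd': node 0→0
i=1 'd': node 0→0
i=2 'b': node 0→1
i=3 'b': node 1→2
i=4 'e': node 2→3
i=5 'e': node 3→4
i=6 'e': node 4→5  emit P0@[2:6]
i=7 'c': node 5→6 ·f
i=8 'e': node 6→7
i=9 'a': node 7→8  emit P1@[7:9]
i=10 'b': node 8→1 ·f
i=11 'c': node 1→6 ·f
i=12 'd': node 6→0 ·f
i=13 'b': node 0→1
i=14 'b': node 1→2
i=15 'e': node 2→3
i=16 'e': node 3→4
i=17 'e': node 4→5  emit P0@[13:17]
i=18 'b': node 5→1 ·f
i=19 'd': node 1→0 ·f
i=20 'd': node 0→0
i=21 'b': node 0→1
i=22 'c': node 1→6 ·f
i=23 'e': node 6→7
i=24 'a': node 7→8  emit P1@[22:24]
i=25 'b': node 8→1 ·f
i=26 'b': node 1→2
i=27 'e': node 2→3
i=28 'e': node 3→4
i=29 'e': node 4→5  emit P0@[25:29]
i=30 'c': node 5→6 ·f
i=31 'a': node 6→0 ·f
i=32 'b': node 0→1
i=33 'b': node 1→2
i=34 'e': node 2→3
i=35 'e': node 3→4
i=36 'e': node 4→5  emit P0@[32:36]
i=37 'b': node 5→1 ·f
i=38 'b': node 1→2
i=39 'e': node 2→3
i=40 'e': node 3→4
i=41 'e': node 4→5  emit P0@[37:41]
i=42 'd': node 5→0 ·f
i=43 'c': node 0→6
i=44 'c': node 6→6 ·f
i=45 'a': node 6→0 ·f
i=46 'e': node 0→0
i=47 'c': node 0→6
i=48 'e': node 6→7

Result: [[6,0],[9,1],[17,0],[24,1],[29,0],[36,0],[41,0]]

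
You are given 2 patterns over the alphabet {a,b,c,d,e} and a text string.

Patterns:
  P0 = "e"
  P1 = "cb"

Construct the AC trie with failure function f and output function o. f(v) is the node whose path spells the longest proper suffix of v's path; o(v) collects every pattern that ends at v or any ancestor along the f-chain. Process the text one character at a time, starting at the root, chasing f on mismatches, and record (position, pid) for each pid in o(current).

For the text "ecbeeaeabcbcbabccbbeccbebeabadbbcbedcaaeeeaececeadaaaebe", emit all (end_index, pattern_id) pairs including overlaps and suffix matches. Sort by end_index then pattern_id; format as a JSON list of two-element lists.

Build automaton:
Trie (insert patterns):
  0='ε' goto c→2 e→1
  1='e' goto ·  [P0 ends]
  2='c' goto b→3
  3='cb' goto ·  [P1 ends]

BFS fail/out derivation:
  n1('e'): parent n0 fail=0; on 'e' 0 → fail=0;  out {0}∪∅={0}
  n2('c'): parent n0 fail=0; on 'c' 0 → fail=0;  out ∅∪∅=∅
  n3('cb'): parent n2 fail=0; on 'b' 0 → fail=0;  out {1}∪∅={1}

Text stream:
i=0 'e': node 0→1  ** P0@[0:0]
i=1 'c': node 1→2 (fail-walked)
i=2 'b': node 2→3  ** P1@[1:2]
i=3 'e': node 3→1 (fail-walked)  ** P0@[3:3]
i=4 'e': node 1→1 (fail-walked)  ** P0@[4:4]
i=5 'a': node 1→0 (fail-walked)
i=6 'e': node 0→1  ** P0@[6:6]
i=7 'a': node 1→0 (fail-walked)
i=8 'b': node 0→0
i=9 'c': node 0→2
i=10 'b': node 2→3  ** P1@[9:10]
i=11 'c': node 3→2 (fail-walked)
i=12 'b': node 2→3  ** P1@[11:12]
i=13 'a': node 3→0 (fail-walked)
i=14 'b': node 0→0
i=15 'c': node 0→2
i=16 'c': node 2→2 (fail-walked)
i=17 'b': node 2→3  ** P1@[16:17]
i=18 'b': node 3→0 (fail-walked)
i=19 'e': node 0→1  ** P0@[19:19]
i=20 'c': node 1→2 (fail-walked)
i=21 'c': node 2→2 (fail-walked)
i=22 'b': node 2→3  ** P1@[21:22]
i=23 'e': node 3→1 (fail-walked)  ** P0@[23:23]
i=24 'b': node 1→0 (fail-walked)
i=25 'e': node 0→1  ** P0@[25:25]
i=26 'a': node 1→0 (fail-walked)
i=27 'b': node 0→0
i=28 'a': node 0→0
i=29 'd': node 0→0
i=30 'b': node 0→0
i=31 'b': node 0→0
i=32 'c': node 0→2
i=33 'b': node 2→3  ** P1@[32:33]
i=34 'e': node 3→1 (fail-walked)  ** P0@[34:34]
i=35 'd': node 1→0 (fail-walked)
i=36 'c': node 0→2
i=37 'a': node 2→0 (fail-walked)
i=38 'a': node 0→0
i=39 'e': node 0→1  ** P0@[39:39]
i=40 'e': node 1→1 (fail-walked)  ** P0@[40:40]
i=41 'e': node 1→1 (fail-walked)  ** P0@[41:41]
i=42 'a': node 1→0 (fail-walked)
i=43 'e': node 0→1  ** P0@[43:43]
i=44 'c': node 1→2 (fail-walked)
i=45 'e': node 2→1 (fail-walked)  ** P0@[45:45]
i=46 'c': node 1→2 (fail-walked)
i=47 'e': node 2→1 (fail-walked)  ** P0@[47:47]
i=48 'a': node 1→0 (fail-walked)
i=49 'd': node 0→0
i=50 'a': node 0→0
i=51 'a': node 0→0
i=52 'a': node 0→0
i=53 'e': node 0→1  ** P0@[53:53]
i=54 'b': node 1→0 (fail-walked)
i=55 'e': node 0→1  ** P0@[55:55]

Matches: [[0,0],[2,1],[3,0],[4,0],[6,0],[10,1],[12,1],[17,1],[19,0],[22,1],[23,0],[25,0],[33,1],[34,0],[39,0],[40,0],[41,0],[43,0],[45,0],[47,0],[53,0],[55,0]]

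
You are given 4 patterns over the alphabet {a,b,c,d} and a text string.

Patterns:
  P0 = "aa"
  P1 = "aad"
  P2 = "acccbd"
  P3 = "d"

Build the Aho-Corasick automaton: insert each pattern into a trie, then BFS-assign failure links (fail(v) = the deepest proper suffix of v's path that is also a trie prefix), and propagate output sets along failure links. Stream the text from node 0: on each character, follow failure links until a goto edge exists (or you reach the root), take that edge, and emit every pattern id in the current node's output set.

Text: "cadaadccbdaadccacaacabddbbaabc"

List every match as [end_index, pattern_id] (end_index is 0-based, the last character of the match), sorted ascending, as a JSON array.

Build automaton:
Trie (insert patterns):
  0='ε' goto a→1 d→9
  1='a' goto a→2 c→4
  2='aa' goto d→3  ←P0
  3='aad' goto ·  ←P1
  4='ac' goto c→5
  5='acc' goto c→6
  6='accc' goto b→7
  7='acccb' goto d→8
  8='acccbd' goto ·  ←P2
  9='d' goto ·  ←P3

Failure links (BFS by depth):
  n1('a'): parent n0 fail=0; on 'a' 0 → fail=0;  out ∅∪∅=∅
  n9('d'): parent n0 fail=0; on 'd' 0 → fail=0;  out {3}∪∅={3}
  n2('aa'): parent n1 fail=0; on 'a' 0 → fail=1;  out {0}∪∅={0}
  n4('ac'): parent n1 fail=0; on 'c' 0 → fail=0;  out ∅∪∅=∅
  n3('aad'): parent n2 fail=1; on 'd' 1→0 → fail=9;  out {1}∪{3}={1,3}
  n5('acc'): parent n4 fail=0; on 'c' 0 → fail=0;  out ∅∪∅=∅
  n6('accc'): parent n5 fail=0; on 'c' 0 → fail=0;  out ∅∪∅=∅
  n7('acccb'): parent n6 fail=0; on 'b' 0 → fail=0;  out ∅∪∅=∅
  n8('acccbd'): parent n7 fail=0; on 'd' 0 → fail=9;  out {2}∪{3}={2,3}

Scan:
pos 0 'c': at 0
pos 1 'a': at 1
pos 2 'd': at 9 ·f  ** P3@[2:2]
pos 3 'a': at 1 ·f
pos 4 'a': at 2  ** P0@[3:4]
pos 5 'd': at 3  ** P1@[3:5],P3@[5:5]
pos 6 'c': at 0 ·f
pos 7 'c': at 0
pos 8 'b': at 0
pos 9 'd': at 9  ** P3@[9:9]
pos 10 'a': at 1 ·f
pos 11 'a': at 2  ** P0@[10:11]
pos 12 'd': at 3  ** P1@[10:12],P3@[12:12]
pos 13 'c': at 0 ·f
pos 14 'c': at 0
pos 15 'a': at 1
pos 16 'c': at 4
pos 17 'a': at 1 ·f
pos 18 'a': at 2  ** P0@[17:18]
pos 19 'c': at 4 ·f
pos 20 'a': at 1 ·f
pos 21 'b': at 0 ·f
pos 22 'd': at 9  ** P3@[22:22]
pos 23 'd': at 9 ·f  ** P3@[23:23]
pos 24 'b': at 0 ·f
pos 25 'b': at 0
pos 26 'a': at 1
pos 27 'a': at 2  ** P0@[26:27]
pos 28 'b': at 0 ·f
pos 29 'c': at 0

All matches (sorted): [[2,3],[4,0],[5,1],[5,3],[9,3],[11,0],[12,1],[12,3],[18,0],[22,3],[23,3],[27,0]]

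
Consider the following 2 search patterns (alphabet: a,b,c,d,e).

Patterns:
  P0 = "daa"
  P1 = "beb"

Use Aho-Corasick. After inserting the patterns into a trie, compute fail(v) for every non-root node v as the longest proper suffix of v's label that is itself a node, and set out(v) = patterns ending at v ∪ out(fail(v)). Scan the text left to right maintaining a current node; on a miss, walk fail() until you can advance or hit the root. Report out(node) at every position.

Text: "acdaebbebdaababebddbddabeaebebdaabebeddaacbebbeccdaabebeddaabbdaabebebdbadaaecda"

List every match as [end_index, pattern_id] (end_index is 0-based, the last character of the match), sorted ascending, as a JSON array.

Build:
Trie (insert patterns):
  n0 'ε': b→4 d→1
  n1 'd': a→2
  n2 'da': a→3
  n3 'daa': ·  ←P0
  n4 'b': e→5
  n5 'be': b→6
  n6 'beb': ·  ←P1

BFS fail/out derivation:
  n1('d'): parent n0 fail=0; on 'd' 0 → fail=0;  out ∅∪∅=∅
  n4('b'): parent n0 fail=0; on 'b' 0 → fail=0;  out ∅∪∅=∅
  n2('da'): parent n1 fail=0; on 'a' 0 → fail=0;  out ∅∪∅=∅
  n5('be'): parent n4 fail=0; on 'e' 0 → fail=0;  out ∅∪∅=∅
  n3('daa'): parent n2 fail=0; on 'a' 0 → fail=0;  out {0}∪∅={0}
  n6('beb'): parent n5 fail=0; on 'b' 0 → fail=4;  out {1}∪∅={1}

Run:
[0] read 'a'  n0⇒n0
[1] read 'c'  n0⇒n0
[2] read 'd'  n0⇒n1
[3] read 'a'  n1⇒n2
[4] read 'e'  n2⇒n0 ·f
[5] read 'b'  n0⇒n4
[6] read 'b'  n4⇒n4 ·f
[7] read 'e'  n4⇒n5
[8] read 'b'  n5⇒n6  ** P1@[6:8]
[9] read 'd'  n6⇒n1 ·f
[10] read 'a'  n1⇒n2
[11] read 'a'  n2⇒n3  ** P0@[9:11]
[12] read 'b'  n3⇒n4 ·f
[13] read 'a'  n4⇒n0 ·f
[14] read 'b'  n0⇒n4
[15] read 'e'  n4⇒n5
[16] read 'b'  n5⇒n6  ** P1@[14:16]
[17] read 'd'  n6⇒n1 ·f
[18] read 'd'  n1⇒n1 ·f
[19] read 'b'  n1⇒n4 ·f
[20] read 'd'  n4⇒n1 ·f
[21] read 'd'  n1⇒n1 ·f
[22] read 'a'  n1⇒n2
[23] read 'b'  n2⇒n4 ·f
[24] read 'e'  n4⇒n5
[25] read 'a'  n5⇒n0 ·f
[26] read 'e'  n0⇒n0
[27] read 'b'  n0⇒n4
[28] read 'e'  n4⇒n5
[29] read 'b'  n5⇒n6  ** P1@[27:29]
[30] read 'd'  n6⇒n1 ·f
[31] read 'a'  n1⇒n2
[32] read 'a'  n2⇒n3  ** P0@[30:32]
[33] read 'b'  n3⇒n4 ·f
[34] read 'e'  n4⇒n5
[35] read 'b'  n5⇒n6  ** P1@[33:35]
[36] read 'e'  n6⇒n5 ·f
[37] read 'd'  n5⇒n1 ·f
[38] read 'd'  n1⇒n1 ·f
[39] read 'a'  n1⇒n2
[40] read 'a'  n2⇒n3  ** P0@[38:40]
[41] read 'c'  n3⇒n0 ·f
[42] read 'b'  n0⇒n4
[43] read 'e'  n4⇒n5
[44] read 'b'  n5⇒n6  ** P1@[42:44]
[45] read 'b'  n6⇒n4 ·f
[46] read 'e'  n4⇒n5
[47] read 'c'  n5⇒n0 ·f
[48] read 'c'  n0⇒n0
[49] read 'd'  n0⇒n1
[50] read 'a'  n1⇒n2
[51] read 'a'  n2⇒n3  ** P0@[49:51]
[52] read 'b'  n3⇒n4 ·f
[53] read 'e'  n4⇒n5
[54] read 'b'  n5⇒n6  ** P1@[52:54]
[55] read 'e'  n6⇒n5 ·f
[56] read 'd'  n5⇒n1 ·f
[57] read 'd'  n1⇒n1 ·f
[58] read 'a'  n1⇒n2
[59] read 'a'  n2⇒n3  ** P0@[57:59]
[60] read 'b'  n3⇒n4 ·f
[61] read 'b'  n4⇒n4 ·f
[62] read 'd'  n4⇒n1 ·f
[63] read 'a'  n1⇒n2
[64] read 'a'  n2⇒n3  ** P0@[62:64]
[65] read 'b'  n3⇒n4 ·f
[66] read 'e'  n4⇒n5
[67] read 'b'  n5⇒n6  ** P1@[65:67]
[68] read 'e'  n6⇒n5 ·f
[69] read 'b'  n5⇒n6  ** P1@[67:69]
[70] read 'd'  n6⇒n1 ·f
[71] read 'b'  n1⇒n4 ·f
[72] read 'a'  n4⇒n0 ·f
[73] read 'd'  n0⇒n1
[74] read 'a'  n1⇒n2
[75] read 'a'  n2⇒n3  ** P0@[73:75]
[76] read 'e'  n3⇒n0 ·f
[77] read 'c'  n0⇒n0
[78] read 'd'  n0⇒n1
[79] read 'a'  n1⇒n2

Result: [[8,1],[11,0],[16,1],[29,1],[32,0],[35,1],[40,0],[44,1],[51,0],[54,1],[59,0],[64,0],[67,1],[69,1],[75,0]]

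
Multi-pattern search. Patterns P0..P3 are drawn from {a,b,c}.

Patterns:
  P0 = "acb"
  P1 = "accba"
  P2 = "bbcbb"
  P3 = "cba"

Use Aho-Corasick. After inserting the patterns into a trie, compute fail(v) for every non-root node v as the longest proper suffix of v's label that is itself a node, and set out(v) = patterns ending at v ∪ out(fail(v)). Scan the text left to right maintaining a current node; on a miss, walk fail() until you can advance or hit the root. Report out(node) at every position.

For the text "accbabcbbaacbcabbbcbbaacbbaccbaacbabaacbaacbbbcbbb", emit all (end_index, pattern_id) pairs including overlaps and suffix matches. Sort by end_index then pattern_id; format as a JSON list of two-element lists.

Construct AC machine:
Trie nodes:
  n0 'ε': a→1 b→7 c→12
  n1 'a': c→2
  n2 'ac': b→3 c→4
  n3 'acb': ·  ←P0
  n4 'acc': b→5
  n5 'accb': a→6
  n6 'accba': ·  ←P1
  n7 'b': b→8
  n8 'bb': c→9
  n9 'bbc': b→10
  n10 'bbcb': b→11
  n11 'bbcbb': ·  ←P2
  n12 'c': b→13
  n13 'cb': a→14
  n14 'cba': ·  ←P3

BFS fail/out derivation:
  fail(1) 'a': from fail(0)=0 chase 'a': 0 ⇒ 0;  out=∅∪out(0)=∅
  fail(7) 'b': from fail(0)=0 chase 'b': 0 ⇒ 0;  out=∅∪out(0)=∅
  fail(12) 'c': from fail(0)=0 chase 'c': 0 ⇒ 0;  out=∅∪out(0)=∅
  fail(2) 'ac': from fail(1)=0 chase 'c': 0 ⇒ 12;  out=∅∪out(12)=∅
  fail(8) 'bb': from fail(7)=0 chase 'b': 0 ⇒ 7;  out=∅∪out(7)=∅
  fail(13) 'cb': from fail(12)=0 chase 'b': 0 ⇒ 7;  out=∅∪out(7)=∅
  fail(3) 'acb': from fail(2)=12 chase 'b': 12 ⇒ 13;  out={0}∪out(13)={0}
  fail(4) 'acc': from fail(2)=12 chase 'c': 12→0 ⇒ 12;  out=∅∪out(12)=∅
  fail(9) 'bbc': from fail(8)=7 chase 'c': 7→0 ⇒ 12;  out=∅∪out(12)=∅
  fail(14) 'cba': from fail(13)=7 chase 'a': 7→0 ⇒ 1;  out={3}∪out(1)={3}
  fail(5) 'accb': from fail(4)=12 chase 'b': 12 ⇒ 13;  out=∅∪out(13)=∅
  fail(10) 'bbcb': from fail(9)=12 chase 'b': 12 ⇒ 13;  out=∅∪out(13)=∅
  fail(6) 'accba': from fail(5)=13 chase 'a': 13 ⇒ 14;  out={1}∪out(14)={1,3}
  fail(11) 'bbcbb': from fail(10)=13 chase 'b': 13→7 ⇒ 8;  out={2}∪out(8)={2}

Scan:
[0] read 'a'  n0⇒n1
[1] read 'c'  n1⇒n2
[2] read 'c'  n2⇒n4
[3] read 'b'  n4⇒n5
[4] read 'a'  n5⇒n6  emit P1@[0:4],P3@[2:4]
[5] read 'b'  n6⇒n7 ·f
[6] read 'c'  n7⇒n12 ·f
[7] read 'b'  n12⇒n13
[8] read 'b'  n13⇒n8 ·f
[9] read 'a'  n8⇒n1 ·f
[10] read 'a'  n1⇒n1 ·f
[11] read 'c'  n1⇒n2
[12] read 'b'  n2⇒n3  emit P0@[10:12]
[13] read 'c'  n3⇒n12 ·f
[14] read 'a'  n12⇒n1 ·f
[15] read 'b'  n1⇒n7 ·f
[16] read 'b'  n7⇒n8
[17] read 'b'  n8⇒n8 ·f
[18] read 'c'  n8⇒n9
[19] read 'b'  n9⇒n10
[20] read 'b'  n10⇒n11  emit P2@[16:20]
[21] read 'a'  n11⇒n1 ·f
[22] read 'a'  n1⇒n1 ·f
[23] read 'c'  n1⇒n2
[24] read 'b'  n2⇒n3  emit P0@[22:24]
[25] read 'b'  n3⇒n8 ·f
[26] read 'a'  n8⇒n1 ·f
[27] read 'c'  n1⇒n2
[28] read 'c'  n2⇒n4
[29] read 'b'  n4⇒n5
[30] read 'a'  n5⇒n6  emit P1@[26:30],P3@[28:30]
[31] read 'a'  n6⇒n1 ·f
[32] read 'c'  n1⇒n2
[33] read 'b'  n2⇒n3  emit P0@[31:33]
[34] read 'a'  n3⇒n14 ·f  emit P3@[32:34]
[35] read 'b'  n14⇒n7 ·f
[36] read 'a'  n7⇒n1 ·f
[37] read 'a'  n1⇒n1 ·f
[38] read 'c'  n1⇒n2
[39] read 'b'  n2⇒n3  emit P0@[37:39]
[40] read 'a'  n3⇒n14 ·f  emit P3@[38:40]
[41] read 'a'  n14⇒n1 ·f
[42] read 'c'  n1⇒n2
[43] read 'b'  n2⇒n3  emit P0@[41:43]
[44] read 'b'  n3⇒n8 ·f
[45] read 'b'  n8⇒n8 ·f
[46] read 'c'  n8⇒n9
[47] read 'b'  n9⇒n10
[48] read 'b'  n10⇒n11  emit P2@[44:48]
[49] read 'b'  n11⇒n8 ·f

Matches: [[4,1],[4,3],[12,0],[20,2],[24,0],[30,1],[30,3],[33,0],[34,3],[39,0],[40,3],[43,0],[48,2]]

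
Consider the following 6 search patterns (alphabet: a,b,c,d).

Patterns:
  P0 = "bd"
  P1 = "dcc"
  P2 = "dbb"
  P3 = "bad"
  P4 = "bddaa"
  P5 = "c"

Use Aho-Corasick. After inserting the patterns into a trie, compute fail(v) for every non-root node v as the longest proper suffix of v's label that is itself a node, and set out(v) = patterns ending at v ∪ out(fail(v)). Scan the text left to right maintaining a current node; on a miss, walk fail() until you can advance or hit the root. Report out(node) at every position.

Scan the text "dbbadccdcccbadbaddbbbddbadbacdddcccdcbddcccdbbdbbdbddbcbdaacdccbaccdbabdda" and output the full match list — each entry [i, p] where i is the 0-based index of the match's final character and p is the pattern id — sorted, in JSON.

Build automaton:
Trie (insert patterns):
  n0 'ε': b→1 c→13 d→3
  n1 'b': a→8 d→2
  n2 'bd': d→10  ←P0
  n3 'd': b→6 c→4
  n4 'dc': c→5
  n5 'dcc': ·  ←P1
  n6 'db': b→7
  n7 'dbb': ·  ←P2
  n8 'ba': d→9
  n9 'bad': ·  ←P3
  n10 'bdd': a→11
  n11 'bdda': a→12
  n12 'bddaa': ·  ←P4
  n13 'c': ·  ←P5

BFS fail/out derivation:
  fail(1) 'b': from fail(0)=0 chase 'b': 0 ⇒ 0;  out=∅∪out(0)=∅
  fail(3) 'd': from fail(0)=0 chase 'd': 0 ⇒ 0;  out=∅∪out(0)=∅
  fail(13) 'c': from fail(0)=0 chase 'c': 0 ⇒ 0;  out={5}∪out(0)={5}
  fail(2) 'bd': from fail(1)=0 chase 'd': 0 ⇒ 3;  out={0}∪out(3)={0}
  fail(4) 'dc': from fail(3)=0 chase 'c': 0 ⇒ 13;  out=∅∪out(13)={5}
  fail(6) 'db': from fail(3)=0 chase 'b': 0 ⇒ 1;  out=∅∪out(1)=∅
  fail(8) 'ba': from fail(1)=0 chase 'a': 0 ⇒ 0;  out=∅∪out(0)=∅
  fail(5) 'dcc': from fail(4)=13 chase 'c': 13→0 ⇒ 13;  out={1}∪out(13)={1,5}
  fail(7) 'dbb': from fail(6)=1 chase 'b': 1→0 ⇒ 1;  out={2}∪out(1)={2}
  fail(9) 'bad': from fail(8)=0 chase 'd': 0 ⇒ 3;  out={3}∪out(3)={3}
  fail(10) 'bdd': from fail(2)=3 chase 'd': 3→0 ⇒ 3;  out=∅∪out(3)=∅
  fail(11) 'bdda': from fail(10)=3 chase 'a': 3→0 ⇒ 0;  out=∅∪out(0)=∅
  fail(12) 'bddaa': from fail(11)=0 chase 'a': 0 ⇒ 0;  out={4}∪out(0)={4}

Run:
[0] read 'd'  n0⇒n3
[1] read 'b'  n3⇒n6
[2] read 'b'  n6⇒n7  ** P2@[0:2]
[3] read 'a'  n7⇒n8 (fail-walked)
[4] read 'd'  n8⇒n9  ** P3@[2:4]
[5] read 'c'  n9⇒n4 (fail-walked)  ** P5@[5:5]
[6] read 'c'  n4⇒n5  ** P1@[4:6],P5@[6:6]
[7] read 'd'  n5⇒n3 (fail-walked)
[8] read 'c'  n3⇒n4  ** P5@[8:8]
[9] read 'c'  n4⇒n5  ** P1@[7:9],P5@[9:9]
[10] read 'c'  n5⇒n13 (fail-walked)  ** P5@[10:10]
[11] read 'b'  n13⇒n1 (fail-walked)
[12] read 'a'  n1⇒n8
[13] read 'd'  n8⇒n9  ** P3@[11:13]
[14] read 'b'  n9⇒n6 (fail-walked)
[15] read 'a'  n6⇒n8 (fail-walked)
[16] read 'd'  n8⇒n9  ** P3@[14:16]
[17] read 'd'  n9⇒n3 (fail-walked)
[18] read 'b'  n3⇒n6
[19] read 'b'  n6⇒n7  ** P2@[17:19]
[20] read 'b'  n7⇒n1 (fail-walked)
[21] read 'd'  n1⇒n2  ** P0@[20:21]
[22] read 'd'  n2⇒n10
[23] read 'b'  n10⇒n6 (fail-walked)
[24] read 'a'  n6⇒n8 (fail-walked)
[25] read 'd'  n8⇒n9  ** P3@[23:25]
[26] read 'b'  n9⇒n6 (fail-walked)
[27] read 'a'  n6⇒n8 (fail-walked)
[28] read 'c'  n8⇒n13 (fail-walked)  ** P5@[28:28]
[29] read 'd'  n13⇒n3 (fail-walked)
[30] read 'd'  n3⇒n3 (fail-walked)
[31] read 'd'  n3⇒n3 (fail-walked)
[32] read 'c'  n3⇒n4  ** P5@[32:32]
[33] read 'c'  n4⇒n5  ** P1@[31:33],P5@[33:33]
[34] read 'c'  n5⇒n13 (fail-walked)  ** P5@[34:34]
[35] read 'd'  n13⇒n3 (fail-walked)
[36] read 'c'  n3⇒n4  ** P5@[36:36]
[37] read 'b'  n4⇒n1 (fail-walked)
[38] read 'd'  n1⇒n2  ** P0@[37:38]
[39] read 'd'  n2⇒n10
[40] read 'c'  n10⇒n4 (fail-walked)  ** P5@[40:40]
[41] read 'c'  n4⇒n5  ** P1@[39:41],P5@[41:41]
[42] read 'c'  n5⇒n13 (fail-walked)  ** P5@[42:42]
[43] read 'd'  n13⇒n3 (fail-walked)
[44] read 'b'  n3⇒n6
[45] read 'b'  n6⇒n7  ** P2@[43:45]
[46] read 'd'  n7⇒n2 (fail-walked)  ** P0@[45:46]
[47] read 'b'  n2⇒n6 (fail-walked)
[48] read 'b'  n6⇒n7  ** P2@[46:48]
[49] read 'd'  n7⇒n2 (fail-walked)  ** P0@[48:49]
[50] read 'b'  n2⇒n6 (fail-walked)
[51] read 'd'  n6⇒n2 (fail-walked)  ** P0@[50:51]
[52] read 'd'  n2⇒n10
[53] read 'b'  n10⇒n6 (fail-walked)
[54] read 'c'  n6⇒n13 (fail-walked)  ** P5@[54:54]
[55] read 'b'  n13⇒n1 (fail-walked)
[56] read 'd'  n1⇒n2  ** P0@[55:56]
[57] read 'a'  n2⇒n0 (fail-walked)
[58] read 'a'  n0⇒n0
[59] read 'c'  n0⇒n13  ** P5@[59:59]
[60] read 'd'  n13⇒n3 (fail-walked)
[61] read 'c'  n3⇒n4  ** P5@[61:61]
[62] read 'c'  n4⇒n5  ** P1@[60:62],P5@[62:62]
[63] read 'b'  n5⇒n1 (fail-walked)
[64] read 'a'  n1⇒n8
[65] read 'c'  n8⇒n13 (fail-walked)  ** P5@[65:65]
[66] read 'c'  n13⇒n13 (fail-walked)  ** P5@[66:66]
[67] read 'd'  n13⇒n3 (fail-walked)
[68] read 'b'  n3⇒n6
[69] read 'a'  n6⇒n8 (fail-walked)
[70] read 'b'  n8⇒n1 (fail-walked)
[71] read 'd'  n1⇒n2  ** P0@[70:71]
[72] read 'd'  n2⇒n10
[73] read 'a'  n10⇒n11

All matches (sorted): [[2,2],[4,3],[5,5],[6,1],[6,5],[8,5],[9,1],[9,5],[10,5],[13,3],[16,3],[19,2],[21,0],[25,3],[28,5],[32,5],[33,1],[33,5],[34,5],[36,5],[38,0],[40,5],[41,1],[41,5],[42,5],[45,2],[46,0],[48,2],[49,0],[51,0],[54,5],[56,0],[59,5],[61,5],[62,1],[62,5],[65,5],[66,5],[71,0]]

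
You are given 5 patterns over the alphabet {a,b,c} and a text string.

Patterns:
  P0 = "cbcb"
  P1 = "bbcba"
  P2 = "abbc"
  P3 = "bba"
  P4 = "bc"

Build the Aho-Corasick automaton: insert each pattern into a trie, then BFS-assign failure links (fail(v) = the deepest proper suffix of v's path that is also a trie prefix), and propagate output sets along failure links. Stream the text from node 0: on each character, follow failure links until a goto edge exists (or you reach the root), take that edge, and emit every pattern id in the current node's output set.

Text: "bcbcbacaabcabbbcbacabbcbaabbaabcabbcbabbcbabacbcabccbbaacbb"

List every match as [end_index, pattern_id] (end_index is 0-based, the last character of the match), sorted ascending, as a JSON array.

Build automaton:
Trie nodes:
  n0 'ε': a→10 b→5 c→1
  n1 'c': b→2
  n2 'cb': c→3
  n3 'cbc': b→4
  n4 'cbcb': ·  ←P0
  n5 'b': b→6 c→15
  n6 'bb': a→14 c→7
  n7 'bbc': b→8
  n8 'bbcb': a→9
  n9 'bbcba': ·  ←P1
  n10 'a': b→11
  n11 'ab': b→12
  n12 'abb': c→13
  n13 'abbc': ·  ←P2
  n14 'bba': ·  ←P3
  n15 'bc': ·  ←P4

BFS fail/out derivation:
  n1('c'): parent n0 fail=0; on 'c' 0 → fail=0;  out ∅∪∅=∅
  n5('b'): parent n0 fail=0; on 'b' 0 → fail=0;  out ∅∪∅=∅
  n10('a'): parent n0 fail=0; on 'a' 0 → fail=0;  out ∅∪∅=∅
  n2('cb'): parent n1 fail=0; on 'b' 0 → fail=5;  out ∅∪∅=∅
  n6('bb'): parent n5 fail=0; on 'b' 0 → fail=5;  out ∅∪∅=∅
  n11('ab'): parent n10 fail=0; on 'b' 0 → fail=5;  out ∅∪∅=∅
  n15('bc'): parent n5 fail=0; on 'c' 0 → fail=1;  out {4}∪∅={4}
  n3('cbc'): parent n2 fail=5; on 'c' 5 → fail=15;  out ∅∪{4}={4}
  n7('bbc'): parent n6 fail=5; on 'c' 5 → fail=15;  out ∅∪{4}={4}
  n12('abb'): parent n11 fail=5; on 'b' 5 → fail=6;  out ∅∪∅=∅
  n14('bba'): parent n6 fail=5; on 'a' 5→0 → fail=10;  out {3}∪∅={3}
  n4('cbcb'): parent n3 fail=15; on 'b' 15→1 → fail=2;  out {0}∪∅={0}
  n8('bbcb'): parent n7 fail=15; on 'b' 15→1 → fail=2;  out ∅∪∅=∅
  n13('abbc'): parent n12 fail=6; on 'c' 6 → fail=7;  out {2}∪{4}={2,4}
  n9('bbcba'): parent n8 fail=2; on 'a' 2→5→0 → fail=10;  out {1}∪∅={1}

Run:
pos 0 'b': at 5
pos 1 'c': at 15  ** P4@[0:1]
pos 2 'b': at 2 (fail-walked)
pos 3 'c': at 3  ** P4@[2:3]
pos 4 'b': at 4  ** P0@[1:4]
pos 5 'a': at 10 (fail-walked)
pos 6 'c': at 1 (fail-walked)
pos 7 'a': at 10 (fail-walked)
pos 8 'a': at 10 (fail-walked)
pos 9 'b': at 11
pos 10 'c': at 15 (fail-walked)  ** P4@[9:10]
pos 11 'a': at 10 (fail-walked)
pos 12 'b': at 11
pos 13 'b': at 12
pos 14 'b': at 6 (fail-walked)
pos 15 'c': at 7  ** P4@[14:15]
pos 16 'b': at 8
pos 17 'a': at 9  ** P1@[13:17]
pos 18 'c': at 1 (fail-walked)
pos 19 'a': at 10 (fail-walked)
pos 20 'b': at 11
pos 21 'b': at 12
pos 22 'c': at 13  ** P2@[19:22],P4@[21:22]
pos 23 'b': at 8 (fail-walked)
pos 24 'a': at 9  ** P1@[20:24]
pos 25 'a': at 10 (fail-walked)
pos 26 'b': at 11
pos 27 'b': at 12
pos 28 'a': at 14 (fail-walked)  ** P3@[26:28]
pos 29 'a': at 10 (fail-walked)
pos 30 'b': at 11
pos 31 'c': at 15 (fail-walked)  ** P4@[30:31]
pos 32 'a': at 10 (fail-walked)
pos 33 'b': at 11
pos 34 'b': at 12
pos 35 'c': at 13  ** P2@[32:35],P4@[34:35]
pos 36 'b': at 8 (fail-walked)
pos 37 'a': at 9  ** P1@[33:37]
pos 38 'b': at 11 (fail-walked)
pos 39 'b': at 12
pos 40 'c': at 13  ** P2@[37:40],P4@[39:40]
pos 41 'b': at 8 (fail-walked)
pos 42 'a': at 9  ** P1@[38:42]
pos 43 'b': at 11 (fail-walked)
pos 44 'a': at 10 (fail-walked)
pos 45 'c': at 1 (fail-walked)
pos 46 'b': at 2
pos 47 'c': at 3  ** P4@[46:47]
pos 48 'a': at 10 (fail-walked)
pos 49 'b': at 11
pos 50 'c': at 15 (fail-walked)  ** P4@[49:50]
pos 51 'c': at 1 (fail-walked)
pos 52 'b': at 2
pos 53 'b': at 6 (fail-walked)
pos 54 'a': at 14  ** P3@[52:54]
pos 55 'a': at 10 (fail-walked)
pos 56 'c': at 1 (fail-walked)
pos 57 'b': at 2
pos 58 'b': at 6 (fail-walked)

Matches: [[1,4],[3,4],[4,0],[10,4],[15,4],[17,1],[22,2],[22,4],[24,1],[28,3],[31,4],[35,2],[35,4],[37,1],[40,2],[40,4],[42,1],[47,4],[50,4],[54,3]]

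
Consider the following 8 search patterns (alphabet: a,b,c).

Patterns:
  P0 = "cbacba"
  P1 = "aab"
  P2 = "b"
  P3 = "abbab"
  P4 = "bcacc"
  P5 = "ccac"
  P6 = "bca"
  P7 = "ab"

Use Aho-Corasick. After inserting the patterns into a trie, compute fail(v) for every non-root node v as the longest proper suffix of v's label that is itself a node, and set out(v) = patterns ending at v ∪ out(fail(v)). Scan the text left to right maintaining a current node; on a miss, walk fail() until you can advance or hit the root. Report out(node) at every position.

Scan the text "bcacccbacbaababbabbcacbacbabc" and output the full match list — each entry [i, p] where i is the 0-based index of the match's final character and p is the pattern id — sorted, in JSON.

Build automaton:
Trie nodes:
  n0 'ε': a→7 b→10 c→1
  n1 'c': b→2 c→19
  n2 'cb': a→3
  n3 'cba': c→4
  n4 'cbac': b→5
  n5 'cbacb': a→6
  n6 'cbacba': ·  ←P0
  n7 'a': a→8 b→11
  n8 'aa': b→9
  n9 'aab': ·  ←P1
  n10 'b': c→15  ←P2
  n11 'ab': b→12  ←P7
  n12 'abb': a→13
  n13 'abba': b→14
  n14 'abbab': ·  ←P3
  n15 'bc': a→16
  n16 'bca': c→17  ←P6
  n17 'bcac': c→18
  n18 'bcacc': ·  ←P4
  n19 'cc': a→20
  n20 'cca': c→21
  n21 'ccac': ·  ←P5

Failure links (BFS by depth):
  n1('c'): parent n0 fail=0; on 'c' 0 → fail=0;  out ∅∪∅=∅
  n7('a'): parent n0 fail=0; on 'a' 0 → fail=0;  out ∅∪∅=∅
  n10('b'): parent n0 fail=0; on 'b' 0 → fail=0;  out {2}∪∅={2}
  n2('cb'): parent n1 fail=0; on 'b' 0 → fail=10;  out ∅∪{2}={2}
  n8('aa'): parent n7 fail=0; on 'a' 0 → fail=7;  out ∅∪∅=∅
  n11('ab'): parent n7 fail=0; on 'b' 0 → fail=10;  out {7}∪{2}={2,7}
  n15('bc'): parent n10 fail=0; on 'c' 0 → fail=1;  out ∅∪∅=∅
  n19('cc'): parent n1 fail=0; on 'c' 0 → fail=1;  out ∅∪∅=∅
  n3('cba'): parent n2 fail=10; on 'a' 10→0 → fail=7;  out ∅∪∅=∅
  n9('aab'): parent n8 fail=7; on 'b' 7 → fail=11;  out {1}∪{2,7}={1,2,7}
  n12('abb'): parent n11 fail=10; on 'b' 10→0 → fail=10;  out ∅∪{2}={2}
  n16('bca'): parent n15 fail=1; on 'a' 1→0 → fail=7;  out {6}∪∅={6}
  n20('cca'): parent n19 fail=1; on 'a' 1→0 → fail=7;  out ∅∪∅=∅
  n4('cbac'): parent n3 fail=7; on 'c' 7→0 → fail=1;  out ∅∪∅=∅
  n13('abba'): parent n12 fail=10; on 'a' 10→0 → fail=7;  out ∅∪∅=∅
  n17('bcac'): parent n16 fail=7; on 'c' 7→0 → fail=1;  out ∅∪∅=∅
  n21('ccac'): parent n20 fail=7; on 'c' 7→0 → fail=1;  out {5}∪∅={5}
  n5('cbacb'): parent n4 fail=1; on 'b' 1 → fail=2;  out ∅∪{2}={2}
  n14('abbab'): parent n13 fail=7; on 'b' 7 → fail=11;  out {3}∪{2,7}={2,3,7}
  n18('bcacc'): parent n17 fail=1; on 'c' 1 → fail=19;  out {4}∪∅={4}
  n6('cbacba'): parent n5 fail=2; on 'a' 2 → fail=3;  out {0}∪∅={0}

Text stream:
pos 0 'b': at 10  emit P2@[0:0]
pos 1 'c': at 15
pos 2 'a': at 16  emit P6@[0:2]
pos 3 'c': at 17
pos 4 'c': at 18  emit P4@[0:4]
pos 5 'c': at 19 (fail-walked)
pos 6 'b': at 2 (fail-walked)  emit P2@[6:6]
pos 7 'a': at 3
pos 8 'c': at 4
pos 9 'b': at 5  emit P2@[9:9]
pos 10 'a': at 6  emit P0@[5:10]
pos 11 'a': at 8 (fail-walked)
pos 12 'b': at 9  emit P1@[10:12],P2@[12:12],P7@[11:12]
pos 13 'a': at 7 (fail-walked)
pos 14 'b': at 11  emit P2@[14:14],P7@[13:14]
pos 15 'b': at 12  emit P2@[15:15]
pos 16 'a': at 13
pos 17 'b': at 14  emit P2@[17:17],P3@[13:17],P7@[16:17]
pos 18 'b': at 12 (fail-walked)  emit P2@[18:18]
pos 19 'c': at 15 (fail-walked)
pos 20 'a': at 16  emit P6@[18:20]
pos 21 'c': at 17
pos 22 'b': at 2 (fail-walked)  emit P2@[22:22]
pos 23 'a': at 3
pos 24 'c': at 4
pos 25 'b': at 5  emit P2@[25:25]
pos 26 'a': at 6  emit P0@[21:26]
pos 27 'b': at 11 (fail-walked)  emit P2@[27:27],P7@[26:27]
pos 28 'c': at 15 (fail-walked)

Matches: [[0,2],[2,6],[4,4],[6,2],[9,2],[10,0],[12,1],[12,2],[12,7],[14,2],[14,7],[15,2],[17,2],[17,3],[17,7],[18,2],[20,6],[22,2],[25,2],[26,0],[27,2],[27,7]]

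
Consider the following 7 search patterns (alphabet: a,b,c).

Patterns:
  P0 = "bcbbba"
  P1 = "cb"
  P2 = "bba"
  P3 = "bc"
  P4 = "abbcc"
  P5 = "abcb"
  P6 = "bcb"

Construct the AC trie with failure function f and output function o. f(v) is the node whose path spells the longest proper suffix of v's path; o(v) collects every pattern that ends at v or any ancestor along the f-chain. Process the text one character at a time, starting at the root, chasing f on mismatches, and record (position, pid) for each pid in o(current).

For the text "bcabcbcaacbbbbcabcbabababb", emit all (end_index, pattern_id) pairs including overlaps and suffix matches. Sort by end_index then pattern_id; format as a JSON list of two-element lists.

Build:
Trie (insert patterns):
  0='ε' goto a→11 b→1 c→7
  1='b' goto b→9 c→2
  2='bc' goto b→3  [P3 ends]
  3='bcb' goto b→4  [P6 ends]
  4='bcbb' goto b→5
  5='bcbbb' goto a→6
  6='bcbbba' goto ·  [P0 ends]
  7='c' goto b→8
  8='cb' goto ·  [P1 ends]
  9='bb' goto a→10
  10='bba' goto ·  [P2 ends]
  11='a' goto b→12
  12='ab' goto b→13 c→16
  13='abb' goto c→14
  14='abbc' goto c→15
  15='abbcc' goto ·  [P4 ends]
  16='abc' goto b→17
  17='abcb' goto ·  [P5 ends]

BFS fail/out derivation:
  fail(1) 'b': from fail(0)=0 chase 'b': 0 ⇒ 0;  out=∅∪out(0)=∅
  fail(7) 'c': from fail(0)=0 chase 'c': 0 ⇒ 0;  out=∅∪out(0)=∅
  fail(11) 'a': from fail(0)=0 chase 'a': 0 ⇒ 0;  out=∅∪out(0)=∅
  fail(2) 'bc': from fail(1)=0 chase 'c': 0 ⇒ 7;  out={3}∪out(7)={3}
  fail(8) 'cb': from fail(7)=0 chase 'b': 0 ⇒ 1;  out={1}∪out(1)={1}
  fail(9) 'bb': from fail(1)=0 chase 'b': 0 ⇒ 1;  out=∅∪out(1)=∅
  fail(12) 'ab': from fail(11)=0 chase 'b': 0 ⇒ 1;  out=∅∪out(1)=∅
  fail(3) 'bcb': from fail(2)=7 chase 'b': 7 ⇒ 8;  out={6}∪out(8)={1,6}
  fail(10) 'bba': from fail(9)=1 chase 'a': 1→0 ⇒ 11;  out={2}∪out(11)={2}
  fail(13) 'abb': from fail(12)=1 chase 'b': 1 ⇒ 9;  out=∅∪out(9)=∅
  fail(16) 'abc': from fail(12)=1 chase 'c': 1 ⇒ 2;  out=∅∪out(2)={3}
  fail(4) 'bcbb': from fail(3)=8 chase 'b': 8→1 ⇒ 9;  out=∅∪out(9)=∅
  fail(14) 'abbc': from fail(13)=9 chase 'c': 9→1 ⇒ 2;  out=∅∪out(2)={3}
  fail(17) 'abcb': from fail(16)=2 chase 'b': 2 ⇒ 3;  out={5}∪out(3)={1,5,6}
  fail(5) 'bcbbb': from fail(4)=9 chase 'b': 9→1 ⇒ 9;  out=∅∪out(9)=∅
  fail(15) 'abbcc': from fail(14)=2 chase 'c': 2→7→0 ⇒ 7;  out={4}∪out(7)={4}
  fail(6) 'bcbbba': from fail(5)=9 chase 'a': 9 ⇒ 10;  out={0}∪out(10)={0,2}

Text stream:
[0] read 'b'  n0⇒n1
[1] read 'c'  n1⇒n2  emit P3@[0:1]
[2] read 'a'  n2⇒n11 (fail-walked)
[3] read 'b'  n11⇒n12
[4] read 'c'  n12⇒n16  emit P3@[3:4]
[5] read 'b'  n16⇒n17  emit P1@[4:5],P5@[2:5],P6@[3:5]
[6] read 'c'  n17⇒n2 (fail-walked)  emit P3@[5:6]
[7] read 'a'  n2⇒n11 (fail-walked)
[8] read 'a'  n11⇒n11 (fail-walked)
[9] read 'c'  n11⇒n7 (fail-walked)
[10] read 'b'  n7⇒n8  emit P1@[9:10]
[11] read 'b'  n8⇒n9 (fail-walked)
[12] read 'b'  n9⇒n9 (fail-walked)
[13] read 'b'  n9⇒n9 (fail-walked)
[14] read 'c'  n9⇒n2 (fail-walked)  emit P3@[13:14]
[15] read 'a'  n2⇒n11 (fail-walked)
[16] read 'b'  n11⇒n12
[17] read 'c'  n12⇒n16  emit P3@[16:17]
[18] read 'b'  n16⇒n17  emit P1@[17:18],P5@[15:18],P6@[16:18]
[19] read 'a'  n17⇒n11 (fail-walked)
[20] read 'b'  n11⇒n12
[21] read 'a'  n12⇒n11 (fail-walked)
[22] read 'b'  n11⇒n12
[23] read 'a'  n12⇒n11 (fail-walked)
[24] read 'b'  n11⇒n12
[25] read 'b'  n12⇒n13

Result: [[1,3],[4,3],[5,1],[5,5],[5,6],[6,3],[10,1],[14,3],[17,3],[18,1],[18,5],[18,6]]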